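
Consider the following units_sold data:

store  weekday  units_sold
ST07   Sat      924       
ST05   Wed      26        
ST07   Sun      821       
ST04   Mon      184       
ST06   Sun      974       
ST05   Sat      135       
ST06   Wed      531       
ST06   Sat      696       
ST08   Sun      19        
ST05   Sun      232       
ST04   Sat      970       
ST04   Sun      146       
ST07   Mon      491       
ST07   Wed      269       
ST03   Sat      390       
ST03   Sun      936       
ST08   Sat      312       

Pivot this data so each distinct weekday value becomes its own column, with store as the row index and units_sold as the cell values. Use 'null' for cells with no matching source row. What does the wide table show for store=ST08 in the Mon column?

No long-format row has store=ST08 and weekday=Mon, so the cell is null.

null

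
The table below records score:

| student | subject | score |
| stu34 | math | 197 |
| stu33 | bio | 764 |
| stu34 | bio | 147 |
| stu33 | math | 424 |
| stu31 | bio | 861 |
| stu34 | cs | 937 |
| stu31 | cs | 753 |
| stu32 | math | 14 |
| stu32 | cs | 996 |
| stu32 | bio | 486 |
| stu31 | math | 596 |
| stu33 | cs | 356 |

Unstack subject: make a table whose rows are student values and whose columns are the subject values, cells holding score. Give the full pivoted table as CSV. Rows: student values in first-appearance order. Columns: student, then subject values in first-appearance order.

student,math,bio,cs
stu34,197,147,937
stu33,424,764,356
stu31,596,861,753
stu32,14,486,996

Columns: student plus the 3 distinct subject values (math, bio, cs).
For example, row stu34 column math takes score=197 from the long row (stu34, math).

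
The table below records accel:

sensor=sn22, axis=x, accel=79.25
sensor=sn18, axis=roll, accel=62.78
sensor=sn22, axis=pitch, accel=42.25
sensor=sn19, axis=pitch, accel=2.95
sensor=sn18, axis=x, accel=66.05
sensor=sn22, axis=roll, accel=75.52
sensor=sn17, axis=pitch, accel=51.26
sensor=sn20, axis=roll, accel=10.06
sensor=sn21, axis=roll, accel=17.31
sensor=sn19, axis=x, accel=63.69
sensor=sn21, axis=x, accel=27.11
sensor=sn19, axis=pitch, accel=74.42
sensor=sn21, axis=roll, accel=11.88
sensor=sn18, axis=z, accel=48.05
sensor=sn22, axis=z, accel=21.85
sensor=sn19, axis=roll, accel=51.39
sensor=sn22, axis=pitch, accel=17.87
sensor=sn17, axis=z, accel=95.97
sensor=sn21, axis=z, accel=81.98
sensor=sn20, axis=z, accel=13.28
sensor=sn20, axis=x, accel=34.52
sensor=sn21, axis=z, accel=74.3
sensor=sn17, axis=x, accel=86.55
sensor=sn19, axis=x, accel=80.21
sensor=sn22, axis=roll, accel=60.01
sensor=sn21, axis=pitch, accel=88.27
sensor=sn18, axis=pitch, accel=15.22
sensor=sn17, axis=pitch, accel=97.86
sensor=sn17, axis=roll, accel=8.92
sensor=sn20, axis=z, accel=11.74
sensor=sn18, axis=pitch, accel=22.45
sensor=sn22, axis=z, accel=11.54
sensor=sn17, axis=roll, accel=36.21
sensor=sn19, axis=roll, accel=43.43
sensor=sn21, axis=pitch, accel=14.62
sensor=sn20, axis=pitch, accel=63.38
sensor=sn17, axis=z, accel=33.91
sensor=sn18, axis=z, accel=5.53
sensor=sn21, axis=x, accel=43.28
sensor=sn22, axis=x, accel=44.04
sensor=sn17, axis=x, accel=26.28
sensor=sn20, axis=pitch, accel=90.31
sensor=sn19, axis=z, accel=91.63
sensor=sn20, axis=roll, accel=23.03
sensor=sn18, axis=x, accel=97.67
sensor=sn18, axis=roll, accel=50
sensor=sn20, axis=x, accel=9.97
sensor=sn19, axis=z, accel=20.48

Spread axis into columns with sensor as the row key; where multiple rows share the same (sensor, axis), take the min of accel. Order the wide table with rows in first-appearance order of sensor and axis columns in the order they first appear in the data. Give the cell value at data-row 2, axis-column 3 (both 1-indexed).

15.22

With rows in first-appearance order of sensor, row 2 is sensor=sn18. axis columns in first-appearance order: x, roll, pitch, z; column 3 is pitch.
Long rows with sensor=sn18, axis=pitch: min(15.22, 22.45) = 15.22.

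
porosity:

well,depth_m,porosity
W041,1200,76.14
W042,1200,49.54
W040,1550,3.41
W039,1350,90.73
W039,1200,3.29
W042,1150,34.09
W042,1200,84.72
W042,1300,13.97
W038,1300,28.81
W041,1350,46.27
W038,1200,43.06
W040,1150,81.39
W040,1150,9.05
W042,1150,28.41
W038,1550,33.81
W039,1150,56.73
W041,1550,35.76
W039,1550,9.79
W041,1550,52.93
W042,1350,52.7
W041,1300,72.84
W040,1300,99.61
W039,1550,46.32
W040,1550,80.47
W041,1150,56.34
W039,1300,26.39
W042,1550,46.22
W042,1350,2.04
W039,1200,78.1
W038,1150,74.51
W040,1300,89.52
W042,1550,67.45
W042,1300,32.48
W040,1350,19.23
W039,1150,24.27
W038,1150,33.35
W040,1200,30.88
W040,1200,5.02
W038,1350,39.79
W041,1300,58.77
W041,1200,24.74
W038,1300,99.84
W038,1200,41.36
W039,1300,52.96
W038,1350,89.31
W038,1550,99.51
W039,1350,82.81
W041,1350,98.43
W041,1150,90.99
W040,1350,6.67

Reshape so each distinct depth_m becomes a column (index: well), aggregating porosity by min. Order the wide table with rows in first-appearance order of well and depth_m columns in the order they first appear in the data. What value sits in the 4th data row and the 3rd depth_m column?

82.81

With rows in first-appearance order of well, row 4 is well=W039. depth_m columns in first-appearance order: 1200, 1550, 1350, 1150, 1300; column 3 is 1350.
Long rows with well=W039, depth_m=1350: min(90.73, 82.81) = 82.81.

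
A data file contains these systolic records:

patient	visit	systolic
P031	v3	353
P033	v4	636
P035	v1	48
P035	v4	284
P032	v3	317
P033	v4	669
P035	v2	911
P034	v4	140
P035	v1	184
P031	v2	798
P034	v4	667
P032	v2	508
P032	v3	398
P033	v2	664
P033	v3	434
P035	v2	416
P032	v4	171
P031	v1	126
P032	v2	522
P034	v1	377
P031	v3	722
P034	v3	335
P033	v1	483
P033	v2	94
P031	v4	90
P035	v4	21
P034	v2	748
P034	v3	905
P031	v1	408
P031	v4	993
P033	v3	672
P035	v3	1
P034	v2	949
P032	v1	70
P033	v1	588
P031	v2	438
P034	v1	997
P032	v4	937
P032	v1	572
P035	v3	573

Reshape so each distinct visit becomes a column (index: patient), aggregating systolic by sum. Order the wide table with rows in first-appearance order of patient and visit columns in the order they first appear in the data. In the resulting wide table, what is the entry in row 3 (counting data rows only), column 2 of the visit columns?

305

With rows in first-appearance order of patient, row 3 is patient=P035. visit columns in first-appearance order: v3, v4, v1, v2; column 2 is v4.
Long rows with patient=P035, visit=v4: 284 + 21 = 305.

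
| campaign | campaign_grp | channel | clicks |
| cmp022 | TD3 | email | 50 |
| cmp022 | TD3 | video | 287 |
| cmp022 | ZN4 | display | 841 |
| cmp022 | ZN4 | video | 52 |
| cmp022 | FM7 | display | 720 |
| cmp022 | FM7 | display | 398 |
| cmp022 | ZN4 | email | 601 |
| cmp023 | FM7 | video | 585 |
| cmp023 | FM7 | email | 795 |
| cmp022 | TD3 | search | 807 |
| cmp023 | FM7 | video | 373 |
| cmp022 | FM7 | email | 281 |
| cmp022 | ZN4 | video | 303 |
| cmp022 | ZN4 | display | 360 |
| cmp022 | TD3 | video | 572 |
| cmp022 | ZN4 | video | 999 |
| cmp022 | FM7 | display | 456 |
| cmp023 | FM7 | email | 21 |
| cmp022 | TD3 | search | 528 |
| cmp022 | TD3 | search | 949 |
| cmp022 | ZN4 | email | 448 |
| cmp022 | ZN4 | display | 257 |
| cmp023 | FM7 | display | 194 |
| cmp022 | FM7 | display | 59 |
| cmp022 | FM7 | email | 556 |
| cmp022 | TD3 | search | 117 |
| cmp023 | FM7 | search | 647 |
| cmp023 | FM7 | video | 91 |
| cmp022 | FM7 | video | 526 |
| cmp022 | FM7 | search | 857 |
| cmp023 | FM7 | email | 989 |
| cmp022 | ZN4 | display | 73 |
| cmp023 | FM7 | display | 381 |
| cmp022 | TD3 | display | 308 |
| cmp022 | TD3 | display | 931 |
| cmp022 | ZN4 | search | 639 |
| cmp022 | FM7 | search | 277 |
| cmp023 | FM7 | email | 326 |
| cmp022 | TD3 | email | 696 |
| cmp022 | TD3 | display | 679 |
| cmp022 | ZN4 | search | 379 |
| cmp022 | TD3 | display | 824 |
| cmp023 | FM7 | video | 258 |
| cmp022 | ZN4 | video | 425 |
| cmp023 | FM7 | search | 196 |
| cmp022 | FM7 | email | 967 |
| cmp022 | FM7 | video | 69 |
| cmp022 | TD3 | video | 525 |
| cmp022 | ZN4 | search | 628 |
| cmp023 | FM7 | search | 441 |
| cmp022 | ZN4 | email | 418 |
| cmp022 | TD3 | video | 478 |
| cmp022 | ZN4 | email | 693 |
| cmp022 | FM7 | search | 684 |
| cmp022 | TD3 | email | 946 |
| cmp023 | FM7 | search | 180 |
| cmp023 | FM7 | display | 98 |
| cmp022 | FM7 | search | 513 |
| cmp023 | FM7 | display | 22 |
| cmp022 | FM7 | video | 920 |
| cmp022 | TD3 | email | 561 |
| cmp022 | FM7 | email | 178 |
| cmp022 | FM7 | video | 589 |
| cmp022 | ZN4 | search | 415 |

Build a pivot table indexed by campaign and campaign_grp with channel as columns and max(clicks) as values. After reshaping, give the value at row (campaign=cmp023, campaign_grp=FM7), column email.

989

Rows with campaign=cmp023, campaign_grp=FM7 and channel=email: clicks values are 795, 21, 989, 326.
max(795, 21, 989, 326) = 989.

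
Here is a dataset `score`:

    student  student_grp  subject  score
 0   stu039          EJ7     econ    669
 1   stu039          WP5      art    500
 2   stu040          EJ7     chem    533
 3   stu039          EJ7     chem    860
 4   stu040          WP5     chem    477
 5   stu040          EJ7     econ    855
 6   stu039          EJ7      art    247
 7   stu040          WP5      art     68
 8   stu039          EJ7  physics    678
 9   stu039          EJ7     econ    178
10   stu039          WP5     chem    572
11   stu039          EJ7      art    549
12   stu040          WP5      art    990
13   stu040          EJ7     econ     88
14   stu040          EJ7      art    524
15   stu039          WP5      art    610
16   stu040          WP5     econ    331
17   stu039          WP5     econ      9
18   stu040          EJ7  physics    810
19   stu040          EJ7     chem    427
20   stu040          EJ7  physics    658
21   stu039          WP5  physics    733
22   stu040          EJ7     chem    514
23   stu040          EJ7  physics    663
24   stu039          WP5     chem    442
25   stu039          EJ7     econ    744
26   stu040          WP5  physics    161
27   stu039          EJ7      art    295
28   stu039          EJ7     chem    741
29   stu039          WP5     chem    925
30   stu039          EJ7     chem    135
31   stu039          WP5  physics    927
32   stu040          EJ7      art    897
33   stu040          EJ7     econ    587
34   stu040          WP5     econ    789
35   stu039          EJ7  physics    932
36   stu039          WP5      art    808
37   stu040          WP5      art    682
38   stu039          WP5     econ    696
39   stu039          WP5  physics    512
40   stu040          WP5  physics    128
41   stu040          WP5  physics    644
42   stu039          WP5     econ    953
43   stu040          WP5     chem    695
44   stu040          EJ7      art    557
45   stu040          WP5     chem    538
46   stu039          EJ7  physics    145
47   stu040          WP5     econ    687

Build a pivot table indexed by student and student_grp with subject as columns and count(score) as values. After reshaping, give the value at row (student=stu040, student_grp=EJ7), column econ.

Rows with student=stu040, student_grp=EJ7 and subject=econ: score values are 855, 88, 587.
3 rows match — count = 3.

3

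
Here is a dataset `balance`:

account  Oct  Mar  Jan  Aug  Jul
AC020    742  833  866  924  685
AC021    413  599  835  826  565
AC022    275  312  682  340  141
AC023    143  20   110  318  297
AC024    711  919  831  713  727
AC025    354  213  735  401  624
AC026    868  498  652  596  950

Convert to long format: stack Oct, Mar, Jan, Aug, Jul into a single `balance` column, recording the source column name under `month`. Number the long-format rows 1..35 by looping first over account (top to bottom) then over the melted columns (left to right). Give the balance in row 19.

35 rows total (7 × 5). Row 19: index ⌊(19-1)/5⌋ = 3 into account → AC023; (19-1) mod 5 = 3 into the melted columns → Aug.
So row 19 is (AC023, Aug, 318); balance = 318.

318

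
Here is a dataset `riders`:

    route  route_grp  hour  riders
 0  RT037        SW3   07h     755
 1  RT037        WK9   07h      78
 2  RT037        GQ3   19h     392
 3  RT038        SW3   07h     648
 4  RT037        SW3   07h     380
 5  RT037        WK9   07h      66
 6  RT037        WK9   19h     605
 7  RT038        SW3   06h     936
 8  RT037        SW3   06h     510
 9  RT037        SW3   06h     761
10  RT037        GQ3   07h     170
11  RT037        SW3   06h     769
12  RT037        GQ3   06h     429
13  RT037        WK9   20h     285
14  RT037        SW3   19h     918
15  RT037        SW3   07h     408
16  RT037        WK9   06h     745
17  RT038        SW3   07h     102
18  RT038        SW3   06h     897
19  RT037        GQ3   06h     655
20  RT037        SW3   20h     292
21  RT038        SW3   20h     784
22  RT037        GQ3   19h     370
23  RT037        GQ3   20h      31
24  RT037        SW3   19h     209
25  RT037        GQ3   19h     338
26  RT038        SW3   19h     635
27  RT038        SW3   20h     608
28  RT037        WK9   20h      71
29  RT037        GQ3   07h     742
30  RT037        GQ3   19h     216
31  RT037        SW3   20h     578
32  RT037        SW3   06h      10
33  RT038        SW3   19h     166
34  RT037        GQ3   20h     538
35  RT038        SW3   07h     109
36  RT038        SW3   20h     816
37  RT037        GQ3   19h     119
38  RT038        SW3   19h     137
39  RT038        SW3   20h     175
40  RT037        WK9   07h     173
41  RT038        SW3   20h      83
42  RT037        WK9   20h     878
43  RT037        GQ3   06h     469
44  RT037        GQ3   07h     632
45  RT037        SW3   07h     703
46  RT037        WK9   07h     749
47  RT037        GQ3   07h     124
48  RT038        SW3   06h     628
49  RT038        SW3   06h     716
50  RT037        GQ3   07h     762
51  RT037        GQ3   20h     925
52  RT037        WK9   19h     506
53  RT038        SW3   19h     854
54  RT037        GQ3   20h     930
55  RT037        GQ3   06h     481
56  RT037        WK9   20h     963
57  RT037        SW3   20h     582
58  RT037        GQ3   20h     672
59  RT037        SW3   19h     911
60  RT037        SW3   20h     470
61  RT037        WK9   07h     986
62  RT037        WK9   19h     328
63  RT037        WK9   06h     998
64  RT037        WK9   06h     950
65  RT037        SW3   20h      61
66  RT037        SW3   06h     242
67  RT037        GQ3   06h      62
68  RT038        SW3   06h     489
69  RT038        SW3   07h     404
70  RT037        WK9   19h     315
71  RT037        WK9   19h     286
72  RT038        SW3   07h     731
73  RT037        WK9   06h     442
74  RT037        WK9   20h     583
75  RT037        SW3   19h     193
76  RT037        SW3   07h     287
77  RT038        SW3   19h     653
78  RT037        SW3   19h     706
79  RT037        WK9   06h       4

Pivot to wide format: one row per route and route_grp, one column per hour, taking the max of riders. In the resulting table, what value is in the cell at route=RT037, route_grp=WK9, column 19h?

Rows with route=RT037, route_grp=WK9 and hour=19h: riders values are 605, 506, 328, 315, 286.
max(605, 506, 328, 315, 286) = 605.

605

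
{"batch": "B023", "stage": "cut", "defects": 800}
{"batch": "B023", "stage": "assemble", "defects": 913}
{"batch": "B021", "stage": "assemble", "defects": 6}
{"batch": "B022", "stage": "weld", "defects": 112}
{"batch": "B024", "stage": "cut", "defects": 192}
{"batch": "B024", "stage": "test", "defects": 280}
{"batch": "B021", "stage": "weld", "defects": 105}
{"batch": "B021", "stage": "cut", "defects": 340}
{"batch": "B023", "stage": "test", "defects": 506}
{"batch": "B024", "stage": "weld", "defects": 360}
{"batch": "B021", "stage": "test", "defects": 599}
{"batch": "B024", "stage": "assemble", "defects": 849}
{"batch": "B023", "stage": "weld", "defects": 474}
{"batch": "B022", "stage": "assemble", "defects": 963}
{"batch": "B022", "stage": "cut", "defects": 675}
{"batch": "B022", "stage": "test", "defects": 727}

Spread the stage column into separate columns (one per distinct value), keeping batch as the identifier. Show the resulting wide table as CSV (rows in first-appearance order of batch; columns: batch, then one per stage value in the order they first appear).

Columns: batch plus the 4 distinct stage values (cut, assemble, weld, test).
For example, row B023 column cut takes defects=800 from the long row (B023, cut).

batch,cut,assemble,weld,test
B023,800,913,474,506
B021,340,6,105,599
B022,675,963,112,727
B024,192,849,360,280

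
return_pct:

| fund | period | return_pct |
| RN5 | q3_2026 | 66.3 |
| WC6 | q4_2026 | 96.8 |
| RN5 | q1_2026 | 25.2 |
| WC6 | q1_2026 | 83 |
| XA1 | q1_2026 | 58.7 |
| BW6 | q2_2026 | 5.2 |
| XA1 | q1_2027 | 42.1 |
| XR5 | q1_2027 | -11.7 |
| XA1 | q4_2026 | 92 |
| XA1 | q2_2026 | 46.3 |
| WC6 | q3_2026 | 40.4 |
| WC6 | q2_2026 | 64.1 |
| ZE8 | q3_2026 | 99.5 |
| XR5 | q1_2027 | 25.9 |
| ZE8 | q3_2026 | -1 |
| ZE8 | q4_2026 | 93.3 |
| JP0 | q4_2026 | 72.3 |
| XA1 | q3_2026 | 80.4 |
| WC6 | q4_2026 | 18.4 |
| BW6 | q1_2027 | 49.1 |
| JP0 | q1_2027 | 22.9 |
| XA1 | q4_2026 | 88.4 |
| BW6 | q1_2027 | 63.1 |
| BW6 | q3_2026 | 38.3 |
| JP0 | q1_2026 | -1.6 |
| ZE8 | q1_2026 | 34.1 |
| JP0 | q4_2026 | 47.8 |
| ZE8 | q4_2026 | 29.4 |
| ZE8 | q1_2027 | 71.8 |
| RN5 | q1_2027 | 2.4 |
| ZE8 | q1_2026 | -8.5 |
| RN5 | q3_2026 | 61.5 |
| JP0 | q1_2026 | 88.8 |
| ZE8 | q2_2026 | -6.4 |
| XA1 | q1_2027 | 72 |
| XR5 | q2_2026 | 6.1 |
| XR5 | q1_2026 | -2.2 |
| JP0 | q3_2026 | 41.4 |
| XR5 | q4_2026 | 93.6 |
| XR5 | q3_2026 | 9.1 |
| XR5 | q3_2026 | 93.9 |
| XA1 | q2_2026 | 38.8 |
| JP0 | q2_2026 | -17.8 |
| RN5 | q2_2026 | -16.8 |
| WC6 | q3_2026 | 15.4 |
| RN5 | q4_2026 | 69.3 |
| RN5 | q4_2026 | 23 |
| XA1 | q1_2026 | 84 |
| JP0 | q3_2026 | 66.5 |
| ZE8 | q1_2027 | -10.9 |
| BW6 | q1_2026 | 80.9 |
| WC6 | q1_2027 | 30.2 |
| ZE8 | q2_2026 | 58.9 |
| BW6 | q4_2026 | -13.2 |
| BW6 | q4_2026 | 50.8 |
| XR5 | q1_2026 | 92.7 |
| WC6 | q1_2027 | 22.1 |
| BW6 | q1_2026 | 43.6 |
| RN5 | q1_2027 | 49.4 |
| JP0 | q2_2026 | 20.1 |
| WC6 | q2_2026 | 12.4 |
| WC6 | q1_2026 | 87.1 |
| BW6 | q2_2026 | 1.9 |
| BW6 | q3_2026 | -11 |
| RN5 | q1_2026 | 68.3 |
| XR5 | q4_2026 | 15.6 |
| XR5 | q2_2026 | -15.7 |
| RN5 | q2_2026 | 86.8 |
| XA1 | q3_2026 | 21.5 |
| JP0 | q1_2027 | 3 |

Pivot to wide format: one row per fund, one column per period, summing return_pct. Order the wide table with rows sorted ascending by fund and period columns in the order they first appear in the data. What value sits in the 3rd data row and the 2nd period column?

92.3

With rows sorted ascending by fund, row 3 is fund=RN5. period columns in first-appearance order: q3_2026, q4_2026, q1_2026, q2_2026, q1_2027; column 2 is q4_2026.
Long rows with fund=RN5, period=q4_2026: 69.3 + 23 = 92.3.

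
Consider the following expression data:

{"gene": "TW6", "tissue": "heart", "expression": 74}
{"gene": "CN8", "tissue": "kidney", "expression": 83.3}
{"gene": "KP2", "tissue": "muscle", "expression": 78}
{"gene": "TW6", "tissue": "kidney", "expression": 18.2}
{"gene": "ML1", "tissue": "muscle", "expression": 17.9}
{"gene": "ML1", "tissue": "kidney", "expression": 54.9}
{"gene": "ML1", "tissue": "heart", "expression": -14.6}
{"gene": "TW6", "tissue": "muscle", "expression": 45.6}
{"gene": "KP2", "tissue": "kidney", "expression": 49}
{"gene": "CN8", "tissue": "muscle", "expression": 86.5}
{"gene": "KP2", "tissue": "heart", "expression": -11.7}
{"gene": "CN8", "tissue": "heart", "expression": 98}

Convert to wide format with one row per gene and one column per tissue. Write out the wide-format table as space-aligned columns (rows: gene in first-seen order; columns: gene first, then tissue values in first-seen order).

Columns: gene plus the 3 distinct tissue values (heart, kidney, muscle).
For example, row TW6 column heart takes expression=74 from the long row (TW6, heart).

gene  heart  kidney  muscle
TW6   74     18.2    45.6  
CN8   98     83.3    86.5  
KP2   -11.7  49      78    
ML1   -14.6  54.9    17.9  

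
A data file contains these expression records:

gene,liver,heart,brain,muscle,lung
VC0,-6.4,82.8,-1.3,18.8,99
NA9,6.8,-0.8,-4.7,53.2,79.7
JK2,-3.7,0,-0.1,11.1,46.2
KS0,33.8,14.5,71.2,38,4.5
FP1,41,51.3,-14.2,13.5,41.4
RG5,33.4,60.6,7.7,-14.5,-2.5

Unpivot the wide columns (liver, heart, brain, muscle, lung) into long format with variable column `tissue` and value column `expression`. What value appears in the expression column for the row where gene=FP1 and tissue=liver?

Unpivoting turns each (gene, wide-column) pair into one long row.
The wide cell at row FP1, column liver holds 41, so the long row (FP1, liver) has expression=41.

41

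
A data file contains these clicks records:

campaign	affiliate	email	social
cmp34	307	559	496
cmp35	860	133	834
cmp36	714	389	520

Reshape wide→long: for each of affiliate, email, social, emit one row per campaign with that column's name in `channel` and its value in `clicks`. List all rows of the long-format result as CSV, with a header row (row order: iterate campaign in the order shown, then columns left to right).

campaign,channel,clicks
cmp34,affiliate,307
cmp34,email,559
cmp34,social,496
cmp35,affiliate,860
cmp35,email,133
cmp35,social,834
cmp36,affiliate,714
cmp36,email,389
cmp36,social,520

Each (campaign, column) pair becomes one row: 3 × 3 = 9 rows.
For example, (cmp34, affiliate) → clicks=307.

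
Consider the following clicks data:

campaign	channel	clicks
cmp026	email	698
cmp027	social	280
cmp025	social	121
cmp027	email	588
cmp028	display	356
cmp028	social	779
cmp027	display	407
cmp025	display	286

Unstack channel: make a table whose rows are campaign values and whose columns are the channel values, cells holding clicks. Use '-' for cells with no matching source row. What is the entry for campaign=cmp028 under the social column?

779

The long row with campaign=cmp028, channel=social has clicks=779.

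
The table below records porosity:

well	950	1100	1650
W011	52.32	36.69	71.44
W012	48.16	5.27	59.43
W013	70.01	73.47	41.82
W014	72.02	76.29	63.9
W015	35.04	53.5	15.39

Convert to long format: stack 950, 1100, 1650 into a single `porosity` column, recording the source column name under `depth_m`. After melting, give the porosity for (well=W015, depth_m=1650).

15.39

Unpivoting turns each (well, wide-column) pair into one long row.
The wide cell at row W015, column 1650 holds 15.39, so the long row (W015, 1650) has porosity=15.39.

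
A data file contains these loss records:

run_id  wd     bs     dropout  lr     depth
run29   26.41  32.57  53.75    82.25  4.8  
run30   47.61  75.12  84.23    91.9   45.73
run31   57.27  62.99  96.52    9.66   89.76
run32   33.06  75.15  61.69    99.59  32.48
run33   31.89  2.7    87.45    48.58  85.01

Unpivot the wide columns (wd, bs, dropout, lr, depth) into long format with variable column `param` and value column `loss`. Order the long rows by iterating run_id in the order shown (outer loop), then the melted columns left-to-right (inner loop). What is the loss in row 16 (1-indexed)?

33.06

25 rows total (5 × 5). Row 16: index ⌊(16-1)/5⌋ = 3 into run_id → run32; (16-1) mod 5 = 0 into the melted columns → wd.
So row 16 is (run32, wd, 33.06); loss = 33.06.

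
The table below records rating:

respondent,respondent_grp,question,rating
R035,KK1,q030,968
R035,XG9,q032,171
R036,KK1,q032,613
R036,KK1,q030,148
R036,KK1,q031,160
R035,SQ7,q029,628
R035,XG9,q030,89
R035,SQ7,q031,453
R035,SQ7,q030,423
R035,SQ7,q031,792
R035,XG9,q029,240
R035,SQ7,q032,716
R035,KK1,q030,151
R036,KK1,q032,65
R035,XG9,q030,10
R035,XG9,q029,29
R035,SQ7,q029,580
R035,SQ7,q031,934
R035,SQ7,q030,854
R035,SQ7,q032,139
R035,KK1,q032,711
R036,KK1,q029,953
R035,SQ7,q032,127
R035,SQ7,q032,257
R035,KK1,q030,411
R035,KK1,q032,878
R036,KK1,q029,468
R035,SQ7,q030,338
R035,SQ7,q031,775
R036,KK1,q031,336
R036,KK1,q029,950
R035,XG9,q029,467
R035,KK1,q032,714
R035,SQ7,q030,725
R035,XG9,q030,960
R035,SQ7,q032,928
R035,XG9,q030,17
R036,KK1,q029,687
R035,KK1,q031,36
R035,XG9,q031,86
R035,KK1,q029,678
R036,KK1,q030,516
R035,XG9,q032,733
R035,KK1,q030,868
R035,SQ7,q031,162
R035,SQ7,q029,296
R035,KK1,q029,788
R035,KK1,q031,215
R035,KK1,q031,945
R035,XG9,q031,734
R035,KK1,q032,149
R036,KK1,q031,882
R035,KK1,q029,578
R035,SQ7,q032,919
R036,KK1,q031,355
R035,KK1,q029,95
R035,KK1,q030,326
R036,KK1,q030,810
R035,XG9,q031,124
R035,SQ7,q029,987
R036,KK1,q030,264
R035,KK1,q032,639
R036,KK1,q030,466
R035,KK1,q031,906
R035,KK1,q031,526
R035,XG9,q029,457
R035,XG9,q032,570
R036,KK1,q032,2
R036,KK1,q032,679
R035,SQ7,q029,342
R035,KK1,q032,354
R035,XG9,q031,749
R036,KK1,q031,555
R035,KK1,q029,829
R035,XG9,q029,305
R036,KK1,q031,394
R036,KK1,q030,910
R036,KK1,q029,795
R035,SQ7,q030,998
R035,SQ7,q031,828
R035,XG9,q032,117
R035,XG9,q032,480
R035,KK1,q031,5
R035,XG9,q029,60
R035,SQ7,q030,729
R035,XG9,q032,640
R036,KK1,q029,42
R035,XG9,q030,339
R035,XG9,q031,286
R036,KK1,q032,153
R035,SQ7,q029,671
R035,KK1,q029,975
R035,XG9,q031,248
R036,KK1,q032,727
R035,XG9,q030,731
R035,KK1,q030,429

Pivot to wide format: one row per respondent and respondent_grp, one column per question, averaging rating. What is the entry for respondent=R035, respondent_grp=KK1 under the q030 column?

525.50

Rows with respondent=R035, respondent_grp=KK1 and question=q030: rating values are 968, 151, 411, 868, 326, 429.
(968 + 151 + 411 + 868 + 326 + 429) / 6 = 525.50.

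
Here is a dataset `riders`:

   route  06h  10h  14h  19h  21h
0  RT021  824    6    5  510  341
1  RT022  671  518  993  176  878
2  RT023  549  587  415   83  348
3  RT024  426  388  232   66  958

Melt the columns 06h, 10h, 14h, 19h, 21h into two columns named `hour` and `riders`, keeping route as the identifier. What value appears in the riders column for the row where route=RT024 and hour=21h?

958

Unpivoting turns each (route, wide-column) pair into one long row.
The wide cell at row RT024, column 21h holds 958, so the long row (RT024, 21h) has riders=958.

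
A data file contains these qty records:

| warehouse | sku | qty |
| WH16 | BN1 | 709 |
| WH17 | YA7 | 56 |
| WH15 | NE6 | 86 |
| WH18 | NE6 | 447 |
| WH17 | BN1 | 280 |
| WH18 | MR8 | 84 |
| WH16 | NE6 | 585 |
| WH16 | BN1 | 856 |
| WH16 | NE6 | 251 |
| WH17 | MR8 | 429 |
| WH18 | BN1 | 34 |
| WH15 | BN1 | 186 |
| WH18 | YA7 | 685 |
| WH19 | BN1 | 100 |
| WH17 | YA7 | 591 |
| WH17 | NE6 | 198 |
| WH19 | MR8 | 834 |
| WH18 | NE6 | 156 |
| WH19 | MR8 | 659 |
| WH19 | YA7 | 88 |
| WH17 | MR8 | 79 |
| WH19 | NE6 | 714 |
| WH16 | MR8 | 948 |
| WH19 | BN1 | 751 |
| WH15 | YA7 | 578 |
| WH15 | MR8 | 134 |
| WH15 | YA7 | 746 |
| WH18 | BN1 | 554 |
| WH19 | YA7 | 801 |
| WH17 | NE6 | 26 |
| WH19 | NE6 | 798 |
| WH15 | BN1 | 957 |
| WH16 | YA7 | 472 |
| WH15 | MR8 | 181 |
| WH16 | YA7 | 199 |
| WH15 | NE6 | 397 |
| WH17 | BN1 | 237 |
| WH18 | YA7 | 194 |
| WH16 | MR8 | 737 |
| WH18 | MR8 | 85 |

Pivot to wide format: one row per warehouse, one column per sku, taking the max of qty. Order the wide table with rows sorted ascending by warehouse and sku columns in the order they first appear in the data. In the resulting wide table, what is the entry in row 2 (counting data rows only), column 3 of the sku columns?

585

With rows sorted ascending by warehouse, row 2 is warehouse=WH16. sku columns in first-appearance order: BN1, YA7, NE6, MR8; column 3 is NE6.
Long rows with warehouse=WH16, sku=NE6: max(585, 251) = 585.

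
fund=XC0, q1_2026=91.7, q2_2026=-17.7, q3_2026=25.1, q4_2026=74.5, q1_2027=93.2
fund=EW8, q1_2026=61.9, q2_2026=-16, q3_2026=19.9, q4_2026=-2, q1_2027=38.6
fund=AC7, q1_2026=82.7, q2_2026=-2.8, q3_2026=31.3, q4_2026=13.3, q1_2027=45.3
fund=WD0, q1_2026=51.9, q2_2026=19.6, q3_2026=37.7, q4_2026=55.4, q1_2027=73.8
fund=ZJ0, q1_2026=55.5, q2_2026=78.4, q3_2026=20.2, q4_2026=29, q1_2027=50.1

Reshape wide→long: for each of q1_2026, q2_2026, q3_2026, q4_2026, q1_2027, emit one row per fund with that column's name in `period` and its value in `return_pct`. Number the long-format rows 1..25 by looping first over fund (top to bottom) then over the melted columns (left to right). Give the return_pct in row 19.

55.4

25 rows total (5 × 5). Row 19: index ⌊(19-1)/5⌋ = 3 into fund → WD0; (19-1) mod 5 = 3 into the melted columns → q4_2026.
So row 19 is (WD0, q4_2026, 55.4); return_pct = 55.4.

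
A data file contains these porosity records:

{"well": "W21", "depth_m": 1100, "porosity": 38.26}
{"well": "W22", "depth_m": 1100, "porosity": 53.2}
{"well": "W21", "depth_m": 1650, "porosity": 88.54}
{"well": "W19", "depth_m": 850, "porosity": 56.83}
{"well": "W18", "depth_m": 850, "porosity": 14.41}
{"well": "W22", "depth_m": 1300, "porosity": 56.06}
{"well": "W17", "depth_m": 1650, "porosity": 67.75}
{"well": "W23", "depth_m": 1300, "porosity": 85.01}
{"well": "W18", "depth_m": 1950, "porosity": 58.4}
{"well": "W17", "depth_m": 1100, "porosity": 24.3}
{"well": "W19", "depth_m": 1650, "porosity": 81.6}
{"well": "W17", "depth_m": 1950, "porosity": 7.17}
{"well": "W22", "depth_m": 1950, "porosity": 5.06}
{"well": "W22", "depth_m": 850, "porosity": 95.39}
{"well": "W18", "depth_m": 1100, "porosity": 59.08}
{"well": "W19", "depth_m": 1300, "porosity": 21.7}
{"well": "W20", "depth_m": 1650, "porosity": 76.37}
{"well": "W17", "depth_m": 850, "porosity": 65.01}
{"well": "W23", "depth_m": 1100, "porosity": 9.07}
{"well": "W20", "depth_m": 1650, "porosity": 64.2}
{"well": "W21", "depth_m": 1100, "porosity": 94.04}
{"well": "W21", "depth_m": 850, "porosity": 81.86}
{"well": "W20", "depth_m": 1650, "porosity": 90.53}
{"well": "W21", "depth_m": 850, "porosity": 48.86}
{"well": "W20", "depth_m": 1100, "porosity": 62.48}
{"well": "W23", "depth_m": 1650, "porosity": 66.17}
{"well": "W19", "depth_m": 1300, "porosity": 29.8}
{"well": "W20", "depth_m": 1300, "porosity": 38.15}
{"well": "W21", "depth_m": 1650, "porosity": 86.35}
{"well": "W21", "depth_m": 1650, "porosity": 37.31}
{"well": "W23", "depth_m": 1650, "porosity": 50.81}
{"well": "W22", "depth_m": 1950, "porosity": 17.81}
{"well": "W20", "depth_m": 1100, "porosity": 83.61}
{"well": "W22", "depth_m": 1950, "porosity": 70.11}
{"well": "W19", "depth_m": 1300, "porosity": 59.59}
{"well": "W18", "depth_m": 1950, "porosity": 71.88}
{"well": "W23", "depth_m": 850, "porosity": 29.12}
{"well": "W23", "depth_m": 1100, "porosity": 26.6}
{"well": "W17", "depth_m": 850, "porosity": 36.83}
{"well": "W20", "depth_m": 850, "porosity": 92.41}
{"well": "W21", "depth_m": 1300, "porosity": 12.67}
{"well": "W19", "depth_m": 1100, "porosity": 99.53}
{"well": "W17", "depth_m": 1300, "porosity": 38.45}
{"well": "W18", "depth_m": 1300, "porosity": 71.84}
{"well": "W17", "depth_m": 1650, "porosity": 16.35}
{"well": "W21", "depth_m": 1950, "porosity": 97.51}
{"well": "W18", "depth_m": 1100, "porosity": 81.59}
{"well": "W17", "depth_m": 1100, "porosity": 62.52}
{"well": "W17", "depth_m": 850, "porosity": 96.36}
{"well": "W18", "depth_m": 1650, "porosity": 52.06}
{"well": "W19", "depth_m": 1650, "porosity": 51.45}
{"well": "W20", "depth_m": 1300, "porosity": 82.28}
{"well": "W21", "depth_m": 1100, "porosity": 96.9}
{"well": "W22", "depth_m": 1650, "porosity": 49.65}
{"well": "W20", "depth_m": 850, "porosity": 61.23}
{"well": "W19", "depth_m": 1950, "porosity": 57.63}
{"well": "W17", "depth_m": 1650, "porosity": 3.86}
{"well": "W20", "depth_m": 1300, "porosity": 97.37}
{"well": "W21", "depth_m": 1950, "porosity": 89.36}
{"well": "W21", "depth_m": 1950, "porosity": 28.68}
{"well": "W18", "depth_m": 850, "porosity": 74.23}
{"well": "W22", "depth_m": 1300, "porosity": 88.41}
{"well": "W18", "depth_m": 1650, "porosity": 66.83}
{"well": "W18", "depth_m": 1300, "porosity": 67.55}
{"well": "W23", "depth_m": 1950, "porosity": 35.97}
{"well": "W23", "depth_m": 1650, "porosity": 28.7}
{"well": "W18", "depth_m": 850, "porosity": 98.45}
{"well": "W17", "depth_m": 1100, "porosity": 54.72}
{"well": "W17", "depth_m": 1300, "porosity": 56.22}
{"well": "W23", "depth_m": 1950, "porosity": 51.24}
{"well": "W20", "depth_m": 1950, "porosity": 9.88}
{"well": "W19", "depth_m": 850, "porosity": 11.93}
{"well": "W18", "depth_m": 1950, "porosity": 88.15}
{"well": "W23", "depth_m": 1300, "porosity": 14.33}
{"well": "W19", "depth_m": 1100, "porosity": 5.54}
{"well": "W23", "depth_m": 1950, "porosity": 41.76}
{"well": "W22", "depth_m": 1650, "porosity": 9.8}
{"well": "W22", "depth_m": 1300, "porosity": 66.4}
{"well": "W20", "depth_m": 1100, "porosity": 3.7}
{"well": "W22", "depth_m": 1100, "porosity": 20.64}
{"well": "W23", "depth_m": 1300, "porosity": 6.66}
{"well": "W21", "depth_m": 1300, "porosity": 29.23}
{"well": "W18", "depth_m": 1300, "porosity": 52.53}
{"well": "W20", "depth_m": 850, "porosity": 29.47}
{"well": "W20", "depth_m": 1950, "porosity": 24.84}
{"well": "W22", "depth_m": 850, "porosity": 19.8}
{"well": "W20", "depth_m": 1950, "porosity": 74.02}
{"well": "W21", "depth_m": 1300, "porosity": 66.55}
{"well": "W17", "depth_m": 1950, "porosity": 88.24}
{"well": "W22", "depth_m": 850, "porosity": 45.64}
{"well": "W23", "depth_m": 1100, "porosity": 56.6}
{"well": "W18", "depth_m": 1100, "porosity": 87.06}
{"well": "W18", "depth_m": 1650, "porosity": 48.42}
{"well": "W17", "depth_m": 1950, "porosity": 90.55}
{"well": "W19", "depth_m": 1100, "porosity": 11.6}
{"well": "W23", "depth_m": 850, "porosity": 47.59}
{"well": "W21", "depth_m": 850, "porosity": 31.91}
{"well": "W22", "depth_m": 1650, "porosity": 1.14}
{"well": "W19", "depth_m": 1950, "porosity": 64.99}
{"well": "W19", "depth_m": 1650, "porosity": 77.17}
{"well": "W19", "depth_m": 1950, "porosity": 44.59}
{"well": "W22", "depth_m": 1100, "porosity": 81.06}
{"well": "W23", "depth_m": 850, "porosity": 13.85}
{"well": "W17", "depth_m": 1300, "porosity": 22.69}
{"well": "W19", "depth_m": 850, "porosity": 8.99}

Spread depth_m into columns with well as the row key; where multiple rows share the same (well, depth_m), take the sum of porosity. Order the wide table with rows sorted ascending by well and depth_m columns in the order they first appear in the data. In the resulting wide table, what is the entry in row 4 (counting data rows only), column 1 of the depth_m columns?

149.79

With rows sorted ascending by well, row 4 is well=W20. depth_m columns in first-appearance order: 1100, 1650, 850, 1300, 1950; column 1 is 1100.
Long rows with well=W20, depth_m=1100: 62.48 + 83.61 + 3.7 = 149.79.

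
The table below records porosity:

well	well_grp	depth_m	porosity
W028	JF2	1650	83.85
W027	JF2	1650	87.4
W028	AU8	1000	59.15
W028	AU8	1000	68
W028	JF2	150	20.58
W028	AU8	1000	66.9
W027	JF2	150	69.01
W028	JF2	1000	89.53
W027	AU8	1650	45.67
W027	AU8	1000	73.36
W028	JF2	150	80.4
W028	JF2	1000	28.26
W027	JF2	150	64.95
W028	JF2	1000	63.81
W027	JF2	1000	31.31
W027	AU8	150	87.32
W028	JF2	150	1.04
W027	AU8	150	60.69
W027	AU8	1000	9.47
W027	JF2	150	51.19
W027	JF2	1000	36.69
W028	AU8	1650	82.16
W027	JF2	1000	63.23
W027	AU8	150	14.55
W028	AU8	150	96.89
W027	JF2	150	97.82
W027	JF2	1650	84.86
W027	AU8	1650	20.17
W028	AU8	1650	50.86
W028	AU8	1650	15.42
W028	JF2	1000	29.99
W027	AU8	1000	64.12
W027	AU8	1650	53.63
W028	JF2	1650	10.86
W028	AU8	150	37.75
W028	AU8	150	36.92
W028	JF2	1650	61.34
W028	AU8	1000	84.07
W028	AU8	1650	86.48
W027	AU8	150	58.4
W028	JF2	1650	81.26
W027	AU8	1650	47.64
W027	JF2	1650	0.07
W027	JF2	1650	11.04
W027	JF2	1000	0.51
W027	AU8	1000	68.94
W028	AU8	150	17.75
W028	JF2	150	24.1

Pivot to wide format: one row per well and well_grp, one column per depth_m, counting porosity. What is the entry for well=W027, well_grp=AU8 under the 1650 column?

4

Rows with well=W027, well_grp=AU8 and depth_m=1650: porosity values are 45.67, 20.17, 53.63, 47.64.
4 rows match — count = 4.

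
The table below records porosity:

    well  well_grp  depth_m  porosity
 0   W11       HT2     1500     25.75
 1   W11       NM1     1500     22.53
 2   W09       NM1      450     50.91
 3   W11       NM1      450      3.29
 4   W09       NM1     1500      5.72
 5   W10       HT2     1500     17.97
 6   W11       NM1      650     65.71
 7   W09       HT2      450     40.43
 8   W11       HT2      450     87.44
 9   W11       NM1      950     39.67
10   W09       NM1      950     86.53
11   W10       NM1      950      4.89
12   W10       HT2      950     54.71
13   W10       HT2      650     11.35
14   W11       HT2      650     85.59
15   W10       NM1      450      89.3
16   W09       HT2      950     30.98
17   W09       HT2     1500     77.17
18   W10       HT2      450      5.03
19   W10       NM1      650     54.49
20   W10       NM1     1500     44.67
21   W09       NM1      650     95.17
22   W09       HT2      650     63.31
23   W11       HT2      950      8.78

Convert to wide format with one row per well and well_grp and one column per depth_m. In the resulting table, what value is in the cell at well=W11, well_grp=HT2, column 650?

85.59

Wide layout: rows indexed by well and well_grp, columns are the 4 distinct depth_m values (1500, 450, 650, 950).
Cell (well=W11, well_grp=HT2, depth_m=650) draws from the long row where well=W11, well_grp=HT2 and depth_m=650, which has porosity=85.59.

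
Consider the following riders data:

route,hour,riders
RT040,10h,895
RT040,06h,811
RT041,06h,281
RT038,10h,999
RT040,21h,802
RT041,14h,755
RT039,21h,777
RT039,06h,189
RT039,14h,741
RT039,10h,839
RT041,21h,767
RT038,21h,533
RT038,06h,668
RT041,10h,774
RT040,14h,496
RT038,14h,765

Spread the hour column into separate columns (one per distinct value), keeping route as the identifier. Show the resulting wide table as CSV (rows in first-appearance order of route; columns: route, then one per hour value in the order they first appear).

route,10h,06h,21h,14h
RT040,895,811,802,496
RT041,774,281,767,755
RT038,999,668,533,765
RT039,839,189,777,741

Columns: route plus the 4 distinct hour values (10h, 06h, 21h, 14h).
For example, row RT040 column 10h takes riders=895 from the long row (RT040, 10h).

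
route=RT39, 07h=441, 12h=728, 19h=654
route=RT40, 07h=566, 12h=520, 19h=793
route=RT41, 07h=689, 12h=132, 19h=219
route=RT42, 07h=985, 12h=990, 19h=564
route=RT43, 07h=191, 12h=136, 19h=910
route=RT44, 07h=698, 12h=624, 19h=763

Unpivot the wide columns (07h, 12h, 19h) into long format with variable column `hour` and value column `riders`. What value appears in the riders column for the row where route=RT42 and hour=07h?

985

Unpivoting turns each (route, wide-column) pair into one long row.
The wide cell at row RT42, column 07h holds 985, so the long row (RT42, 07h) has riders=985.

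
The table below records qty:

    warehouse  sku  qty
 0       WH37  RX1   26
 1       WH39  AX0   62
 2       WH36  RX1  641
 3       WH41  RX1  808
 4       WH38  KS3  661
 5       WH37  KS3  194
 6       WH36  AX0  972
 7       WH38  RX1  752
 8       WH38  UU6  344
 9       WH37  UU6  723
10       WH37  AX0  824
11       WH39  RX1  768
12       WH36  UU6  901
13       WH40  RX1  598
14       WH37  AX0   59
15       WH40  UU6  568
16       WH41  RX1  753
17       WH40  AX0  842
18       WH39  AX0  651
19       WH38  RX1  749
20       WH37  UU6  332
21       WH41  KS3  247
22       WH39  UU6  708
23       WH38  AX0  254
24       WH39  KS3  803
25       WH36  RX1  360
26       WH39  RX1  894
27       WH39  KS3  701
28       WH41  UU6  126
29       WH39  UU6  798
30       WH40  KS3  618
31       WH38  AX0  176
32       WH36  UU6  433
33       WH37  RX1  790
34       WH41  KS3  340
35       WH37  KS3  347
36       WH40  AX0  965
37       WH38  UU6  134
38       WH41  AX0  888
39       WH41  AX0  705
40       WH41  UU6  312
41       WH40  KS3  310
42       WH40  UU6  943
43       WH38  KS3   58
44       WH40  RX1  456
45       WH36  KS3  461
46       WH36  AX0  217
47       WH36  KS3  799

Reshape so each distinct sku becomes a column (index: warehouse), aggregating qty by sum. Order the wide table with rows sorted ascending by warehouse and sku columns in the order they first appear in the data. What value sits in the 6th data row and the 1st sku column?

1561

With rows sorted ascending by warehouse, row 6 is warehouse=WH41. sku columns in first-appearance order: RX1, AX0, KS3, UU6; column 1 is RX1.
Long rows with warehouse=WH41, sku=RX1: 808 + 753 = 1561.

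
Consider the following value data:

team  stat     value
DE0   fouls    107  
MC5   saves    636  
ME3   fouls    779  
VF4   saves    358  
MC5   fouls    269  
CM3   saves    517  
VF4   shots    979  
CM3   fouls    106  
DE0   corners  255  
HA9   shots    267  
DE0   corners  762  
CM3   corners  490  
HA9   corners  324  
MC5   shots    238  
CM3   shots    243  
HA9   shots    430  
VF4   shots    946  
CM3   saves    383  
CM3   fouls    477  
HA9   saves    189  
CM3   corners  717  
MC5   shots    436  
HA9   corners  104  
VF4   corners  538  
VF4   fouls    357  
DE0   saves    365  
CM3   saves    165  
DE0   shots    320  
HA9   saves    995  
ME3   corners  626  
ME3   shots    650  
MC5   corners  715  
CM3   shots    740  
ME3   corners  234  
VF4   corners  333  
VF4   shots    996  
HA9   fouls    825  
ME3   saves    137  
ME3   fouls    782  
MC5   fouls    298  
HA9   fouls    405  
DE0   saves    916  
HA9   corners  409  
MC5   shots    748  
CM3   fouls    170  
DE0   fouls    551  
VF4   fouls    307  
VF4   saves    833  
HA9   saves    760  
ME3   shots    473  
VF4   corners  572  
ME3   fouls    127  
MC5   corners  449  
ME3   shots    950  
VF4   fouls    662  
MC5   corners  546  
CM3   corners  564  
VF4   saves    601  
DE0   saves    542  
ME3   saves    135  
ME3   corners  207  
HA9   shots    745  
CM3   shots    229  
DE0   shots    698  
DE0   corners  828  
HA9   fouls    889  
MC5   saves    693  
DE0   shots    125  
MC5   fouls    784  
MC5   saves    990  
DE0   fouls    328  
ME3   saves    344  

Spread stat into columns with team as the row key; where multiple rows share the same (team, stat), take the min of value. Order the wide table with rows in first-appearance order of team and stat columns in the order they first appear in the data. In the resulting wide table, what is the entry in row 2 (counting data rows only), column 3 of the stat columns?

With rows in first-appearance order of team, row 2 is team=MC5. stat columns in first-appearance order: fouls, saves, shots, corners; column 3 is shots.
Long rows with team=MC5, stat=shots: min(238, 436, 748) = 238.

238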